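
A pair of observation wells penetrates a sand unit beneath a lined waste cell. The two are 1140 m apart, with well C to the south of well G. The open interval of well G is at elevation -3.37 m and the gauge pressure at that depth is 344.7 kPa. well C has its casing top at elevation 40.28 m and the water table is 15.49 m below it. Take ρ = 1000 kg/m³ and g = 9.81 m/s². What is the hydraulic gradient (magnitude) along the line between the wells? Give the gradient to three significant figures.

i ≈ 0.00612

Pressure head at well G: ψ = P/(ρg) = 344.7×1000 / (1000 × 9.81) = 35.14 m.
Total head at well G: h = z + ψ = -3.37 + 35.14 = 31.77 m.
Total head at well C: h = 40.28 − 15.49 = 24.79 m.
Head difference: h(well G) − h(well C) = 31.77 − 24.79 = 6.98 m.
Hydraulic gradient: i = |Δh| / L = 6.98 / 1140 = 0.00612.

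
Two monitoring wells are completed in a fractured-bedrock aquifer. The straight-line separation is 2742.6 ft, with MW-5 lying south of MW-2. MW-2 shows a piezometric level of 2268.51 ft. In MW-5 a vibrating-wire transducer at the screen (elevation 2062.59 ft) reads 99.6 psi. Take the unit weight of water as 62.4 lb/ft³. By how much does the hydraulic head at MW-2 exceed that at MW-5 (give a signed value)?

Δh ≈ -23.93 ft

Total head at MW-2: h = 2268.51 ft (water level in the piezometer is the total head).
Pressure head at MW-5: ψ = 144·P/γ = 144 × 99.6 / 62.4 = 229.85 ft.
Total head at MW-5: h = z + ψ = 2062.59 + 229.85 = 2292.44 ft.
Head difference: h(MW-2) − h(MW-5) = 2268.51 − 2292.44 = -23.93 ft.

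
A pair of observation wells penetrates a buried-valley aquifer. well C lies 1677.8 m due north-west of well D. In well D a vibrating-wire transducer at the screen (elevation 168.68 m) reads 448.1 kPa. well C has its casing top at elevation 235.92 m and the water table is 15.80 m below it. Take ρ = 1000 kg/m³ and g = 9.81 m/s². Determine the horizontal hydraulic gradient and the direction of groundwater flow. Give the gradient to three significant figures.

i ≈ 0.00343; groundwater flows toward the south-east

Pressure head at well D: ψ = P/(ρg) = 448.1×1000 / (1000 × 9.81) = 45.68 m.
Total head at well D: h = z + ψ = 168.68 + 45.68 = 214.36 m.
Total head at well C: h = 235.92 − 15.80 = 220.12 m.
Head difference: h(well D) − h(well C) = 214.36 − 220.12 = -5.76 m.
Hydraulic gradient: i = |Δh| / L = 5.76 / 1677.8 = 0.00343.
Flow is from higher to lower head: from well C toward well D, i.e. toward the south-east.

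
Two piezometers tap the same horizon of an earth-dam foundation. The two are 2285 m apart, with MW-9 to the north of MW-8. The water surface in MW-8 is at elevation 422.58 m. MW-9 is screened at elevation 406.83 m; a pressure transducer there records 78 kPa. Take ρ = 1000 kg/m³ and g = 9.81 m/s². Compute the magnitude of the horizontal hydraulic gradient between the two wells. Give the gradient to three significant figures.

Total head at MW-8: h = 422.58 m (water level in the piezometer is the total head).
Pressure head at MW-9: ψ = P/(ρg) = 78×1000 / (1000 × 9.81) = 7.95 m.
Total head at MW-9: h = z + ψ = 406.83 + 7.95 = 414.78 m.
Head difference: h(MW-8) − h(MW-9) = 422.58 − 414.78 = 7.80 m.
Hydraulic gradient: i = |Δh| / L = 7.80 / 2285 = 0.00341.

i ≈ 0.00341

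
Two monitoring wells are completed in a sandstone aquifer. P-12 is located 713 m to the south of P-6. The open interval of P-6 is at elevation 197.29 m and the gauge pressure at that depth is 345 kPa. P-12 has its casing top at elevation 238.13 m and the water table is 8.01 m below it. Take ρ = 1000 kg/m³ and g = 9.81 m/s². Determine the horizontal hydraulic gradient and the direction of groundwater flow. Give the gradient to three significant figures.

i ≈ 0.00328; groundwater flows toward the south

Pressure head at P-6: ψ = P/(ρg) = 345×1000 / (1000 × 9.81) = 35.17 m.
Total head at P-6: h = z + ψ = 197.29 + 35.17 = 232.46 m.
Total head at P-12: h = 238.13 − 8.01 = 230.12 m.
Head difference: h(P-6) − h(P-12) = 232.46 − 230.12 = 2.34 m.
Hydraulic gradient: i = |Δh| / L = 2.34 / 713 = 0.00328.
Flow is from higher to lower head: from P-6 toward P-12, i.e. toward the south.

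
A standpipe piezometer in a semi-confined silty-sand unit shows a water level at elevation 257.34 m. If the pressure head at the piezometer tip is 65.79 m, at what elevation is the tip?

z ≈ 191.55 m

z = h − ψ = 257.34 − 65.79 = 191.55 m.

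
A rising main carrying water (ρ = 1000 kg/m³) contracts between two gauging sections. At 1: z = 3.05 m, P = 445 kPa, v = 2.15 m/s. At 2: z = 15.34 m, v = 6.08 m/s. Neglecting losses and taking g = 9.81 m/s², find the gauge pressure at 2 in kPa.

P₂ ≈ 308 kPa

Pressure head at 1: ψ₁ = P₁/(ρg) = 445×1000 / (1000 × 9.81) = 45.36 m.
Velocity heads: v₁²/2g = 2.15²/19.62 = 0.236 m; v₂²/2g = 6.08²/19.62 = 1.884 m.
Total head H = z₁ + ψ₁ + v₁²/2g = 3.05 + 45.36 + 0.236 = 48.65 m.
ψ₂ = H − z₂ − v₂²/2g = 48.65 − 15.34 − 1.884 = 31.43 m.
P₂ = ρgψ₂ = 1000 × 9.81 × 31.43 ≈ 308 kPa.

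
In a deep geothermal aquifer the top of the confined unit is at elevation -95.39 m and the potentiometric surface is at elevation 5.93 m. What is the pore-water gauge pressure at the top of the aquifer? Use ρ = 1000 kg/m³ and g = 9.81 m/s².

Pressure head at the aquifer top: ψ = h − z = 5.93 − (-95.39) = 101.32 m.
P = ρgψ = 1000 × 9.81 × 101.32 = 993949 Pa ≈ 994 kPa.

P ≈ 994 kPa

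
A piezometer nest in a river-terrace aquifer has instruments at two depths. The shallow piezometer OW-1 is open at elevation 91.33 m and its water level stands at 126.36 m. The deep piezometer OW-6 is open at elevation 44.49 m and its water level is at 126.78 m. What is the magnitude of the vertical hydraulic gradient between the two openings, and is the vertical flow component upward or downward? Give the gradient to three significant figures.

Total head at OW-1: h = 126.36 m (water level in the standpipe).
Total head at OW-6: h = 126.78 m.
Δh = h(OW-1) − h(OW-6) = 126.36 − 126.78 = -0.42 m.
Vertical separation Δz = 91.33 − 44.49 = 46.84 m.
|i_v| = |Δh| / Δz = 0.42 / 46.84 = 0.00897.
Head is higher in the deep piezometer, so vertical flow is upward (discharge condition).

|i_v| ≈ 0.00897; vertical flow is upward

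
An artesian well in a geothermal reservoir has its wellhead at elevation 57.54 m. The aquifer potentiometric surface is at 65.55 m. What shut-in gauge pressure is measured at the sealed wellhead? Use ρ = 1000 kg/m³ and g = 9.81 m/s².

P ≈ 78.6 kPa

Head above the cap: Δh = 65.55 − 57.54 = 8.01 m.
P = ρgΔh = 1000 × 9.81 × 8.01 = 78578 Pa ≈ 78.6 kPa.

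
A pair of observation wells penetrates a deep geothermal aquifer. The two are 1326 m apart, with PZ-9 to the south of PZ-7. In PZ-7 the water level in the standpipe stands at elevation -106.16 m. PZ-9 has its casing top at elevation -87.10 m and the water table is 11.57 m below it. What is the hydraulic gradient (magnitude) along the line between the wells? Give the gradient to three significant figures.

Total head at PZ-7: h = -106.16 m (water level in the piezometer is the total head).
Total head at PZ-9: h = -87.10 − 11.57 = -98.67 m.
Head difference: h(PZ-7) − h(PZ-9) = -106.16 − (-98.67) = -7.49 m.
Hydraulic gradient: i = |Δh| / L = 7.49 / 1326 = 0.00565.

i ≈ 0.00565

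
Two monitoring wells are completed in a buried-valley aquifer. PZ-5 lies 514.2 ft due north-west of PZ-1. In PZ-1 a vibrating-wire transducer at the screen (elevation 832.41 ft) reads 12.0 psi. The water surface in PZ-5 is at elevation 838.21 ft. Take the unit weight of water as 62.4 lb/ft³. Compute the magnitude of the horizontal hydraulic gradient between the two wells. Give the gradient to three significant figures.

Pressure head at PZ-1: ψ = 144·P/γ = 144 × 12.0 / 62.4 = 27.69 ft.
Total head at PZ-1: h = z + ψ = 832.41 + 27.69 = 860.10 ft.
Total head at PZ-5: h = 838.21 ft (water level in the piezometer is the total head).
Head difference: h(PZ-1) − h(PZ-5) = 860.10 − 838.21 = 21.89 ft.
Hydraulic gradient: i = |Δh| / L = 21.89 / 514.2 = 0.0426.

i ≈ 0.0426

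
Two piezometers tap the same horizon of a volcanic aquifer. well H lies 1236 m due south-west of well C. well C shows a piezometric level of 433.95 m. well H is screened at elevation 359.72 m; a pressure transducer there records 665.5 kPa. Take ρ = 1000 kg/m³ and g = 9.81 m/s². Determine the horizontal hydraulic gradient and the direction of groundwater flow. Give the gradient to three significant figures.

i ≈ 0.00517; groundwater flows toward the south-west

Total head at well C: h = 433.95 m (water level in the piezometer is the total head).
Pressure head at well H: ψ = P/(ρg) = 665.5×1000 / (1000 × 9.81) = 67.84 m.
Total head at well H: h = z + ψ = 359.72 + 67.84 = 427.56 m.
Head difference: h(well C) − h(well H) = 433.95 − 427.56 = 6.39 m.
Hydraulic gradient: i = |Δh| / L = 6.39 / 1236 = 0.00517.
Flow is from higher to lower head: from well C toward well H, i.e. toward the south-west.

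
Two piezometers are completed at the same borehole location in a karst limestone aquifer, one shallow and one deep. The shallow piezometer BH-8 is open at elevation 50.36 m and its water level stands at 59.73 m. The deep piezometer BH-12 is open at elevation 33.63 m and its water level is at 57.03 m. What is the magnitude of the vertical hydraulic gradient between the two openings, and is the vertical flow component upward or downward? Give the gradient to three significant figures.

Total head at BH-8: h = 59.73 m (water level in the standpipe).
Total head at BH-12: h = 57.03 m.
Δh = h(BH-8) − h(BH-12) = 59.73 − 57.03 = 2.70 m.
Vertical separation Δz = 50.36 − 33.63 = 16.73 m.
|i_v| = |Δh| / Δz = 2.70 / 16.73 = 0.161.
Head is higher in the shallow piezometer, so vertical flow is downward (recharge condition).

|i_v| ≈ 0.161; vertical flow is downward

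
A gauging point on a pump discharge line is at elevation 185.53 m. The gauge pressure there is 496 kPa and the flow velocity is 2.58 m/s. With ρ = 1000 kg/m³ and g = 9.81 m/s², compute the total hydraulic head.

h ≈ 236.43 m

Pressure head ψ = P/(ρg) = 496×1000 / (1000 × 9.81) = 50.56 m.
Velocity head = v²/(2g) = 2.58² / (2 × 9.81) = 0.339 m.
h = z + ψ + v²/(2g) = 185.53 + 50.56 + 0.339 = 236.43 m.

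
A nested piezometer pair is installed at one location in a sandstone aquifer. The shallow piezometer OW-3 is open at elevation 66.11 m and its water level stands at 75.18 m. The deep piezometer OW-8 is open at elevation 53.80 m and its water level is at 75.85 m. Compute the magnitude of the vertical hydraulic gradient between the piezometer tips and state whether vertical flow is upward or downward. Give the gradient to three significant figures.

|i_v| ≈ 0.0544; vertical flow is upward

Total head at OW-3: h = 75.18 m (water level in the standpipe).
Total head at OW-8: h = 75.85 m.
Δh = h(OW-3) − h(OW-8) = 75.18 − 75.85 = -0.67 m.
Vertical separation Δz = 66.11 − 53.80 = 12.31 m.
|i_v| = |Δh| / Δz = 0.67 / 12.31 = 0.0544.
Head is higher in the deep piezometer, so vertical flow is upward (discharge condition).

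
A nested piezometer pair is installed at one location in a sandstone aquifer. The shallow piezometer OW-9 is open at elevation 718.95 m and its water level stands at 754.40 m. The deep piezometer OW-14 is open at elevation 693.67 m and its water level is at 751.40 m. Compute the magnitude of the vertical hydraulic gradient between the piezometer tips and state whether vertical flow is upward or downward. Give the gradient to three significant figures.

|i_v| ≈ 0.119; vertical flow is downward

Total head at OW-9: h = 754.40 m (water level in the standpipe).
Total head at OW-14: h = 751.40 m.
Δh = h(OW-9) − h(OW-14) = 754.40 − 751.40 = 3.00 m.
Vertical separation Δz = 718.95 − 693.67 = 25.28 m.
|i_v| = |Δh| / Δz = 3.00 / 25.28 = 0.119.
Head is higher in the shallow piezometer, so vertical flow is downward (recharge condition).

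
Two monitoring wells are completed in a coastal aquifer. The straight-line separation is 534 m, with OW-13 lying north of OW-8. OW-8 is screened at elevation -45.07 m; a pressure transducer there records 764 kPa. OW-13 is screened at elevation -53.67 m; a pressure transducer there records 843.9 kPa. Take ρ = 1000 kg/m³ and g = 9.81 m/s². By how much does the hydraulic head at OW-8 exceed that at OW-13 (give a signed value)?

Pressure head at OW-8: ψ = P/(ρg) = 764×1000 / (1000 × 9.81) = 77.88 m.
Total head at OW-8: h = z + ψ = -45.07 + 77.88 = 32.81 m.
Pressure head at OW-13: ψ = P/(ρg) = 843.9×1000 / (1000 × 9.81) = 86.02 m.
Total head at OW-13: h = z + ψ = -53.67 + 86.02 = 32.35 m.
Head difference: h(OW-8) − h(OW-13) = 32.81 − 32.35 = 0.46 m.

Δh ≈ 0.46 m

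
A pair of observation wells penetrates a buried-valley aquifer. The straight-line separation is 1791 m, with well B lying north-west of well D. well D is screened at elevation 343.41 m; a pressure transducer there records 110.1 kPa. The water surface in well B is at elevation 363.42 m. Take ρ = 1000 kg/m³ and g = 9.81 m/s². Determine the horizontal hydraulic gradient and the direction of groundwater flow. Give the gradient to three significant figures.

Pressure head at well D: ψ = P/(ρg) = 110.1×1000 / (1000 × 9.81) = 11.22 m.
Total head at well D: h = z + ψ = 343.41 + 11.22 = 354.63 m.
Total head at well B: h = 363.42 m (water level in the piezometer is the total head).
Head difference: h(well D) − h(well B) = 354.63 − 363.42 = -8.79 m.
Hydraulic gradient: i = |Δh| / L = 8.79 / 1791 = 0.00491.
Flow is from higher to lower head: from well B toward well D, i.e. toward the south-east.

i ≈ 0.00491; groundwater flows toward the south-east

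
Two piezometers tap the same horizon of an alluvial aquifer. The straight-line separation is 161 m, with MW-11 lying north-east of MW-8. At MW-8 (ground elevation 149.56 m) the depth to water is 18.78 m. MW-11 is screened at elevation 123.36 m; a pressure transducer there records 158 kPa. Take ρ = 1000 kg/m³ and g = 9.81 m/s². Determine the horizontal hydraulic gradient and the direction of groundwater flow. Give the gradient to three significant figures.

Total head at MW-8: h = 149.56 − 18.78 = 130.78 m.
Pressure head at MW-11: ψ = P/(ρg) = 158×1000 / (1000 × 9.81) = 16.11 m.
Total head at MW-11: h = z + ψ = 123.36 + 16.11 = 139.47 m.
Head difference: h(MW-8) − h(MW-11) = 130.78 − 139.47 = -8.69 m.
Hydraulic gradient: i = |Δh| / L = 8.69 / 161 = 0.0540.
Flow is from higher to lower head: from MW-11 toward MW-8, i.e. toward the south-west.

i ≈ 0.0540; groundwater flows toward the south-west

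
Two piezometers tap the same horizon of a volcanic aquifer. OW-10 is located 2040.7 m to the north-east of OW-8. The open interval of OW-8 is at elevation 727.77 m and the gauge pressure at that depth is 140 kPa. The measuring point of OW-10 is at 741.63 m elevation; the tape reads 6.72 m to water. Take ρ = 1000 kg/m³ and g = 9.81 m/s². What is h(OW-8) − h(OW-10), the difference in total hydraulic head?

Pressure head at OW-8: ψ = P/(ρg) = 140×1000 / (1000 × 9.81) = 14.27 m.
Total head at OW-8: h = z + ψ = 727.77 + 14.27 = 742.04 m.
Total head at OW-10: h = 741.63 − 6.72 = 734.91 m.
Head difference: h(OW-8) − h(OW-10) = 742.04 − 734.91 = 7.13 m.

Δh ≈ 7.13 m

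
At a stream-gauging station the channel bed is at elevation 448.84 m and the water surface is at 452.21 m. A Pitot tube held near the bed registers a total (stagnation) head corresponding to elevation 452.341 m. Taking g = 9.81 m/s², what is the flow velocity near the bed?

v ≈ 1.60 m/s

Near the bed, under hydrostatic conditions, the piezometric head (z + ψ) equals the free-surface elevation, 452.21 m.
Velocity head = total − piezometric = 452.341 − 452.21 = 0.131 m.
v = √(2g·h_v) = √(2 × 9.81 × 0.131) = 1.60 m/s.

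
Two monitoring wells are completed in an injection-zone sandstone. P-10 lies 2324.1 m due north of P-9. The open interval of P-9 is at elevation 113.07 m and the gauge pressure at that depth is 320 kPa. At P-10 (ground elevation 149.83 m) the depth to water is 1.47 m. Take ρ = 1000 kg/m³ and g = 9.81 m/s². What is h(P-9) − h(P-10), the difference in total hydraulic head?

Δh ≈ -2.67 m

Pressure head at P-9: ψ = P/(ρg) = 320×1000 / (1000 × 9.81) = 32.62 m.
Total head at P-9: h = z + ψ = 113.07 + 32.62 = 145.69 m.
Total head at P-10: h = 149.83 − 1.47 = 148.36 m.
Head difference: h(P-9) − h(P-10) = 145.69 − 148.36 = -2.67 m.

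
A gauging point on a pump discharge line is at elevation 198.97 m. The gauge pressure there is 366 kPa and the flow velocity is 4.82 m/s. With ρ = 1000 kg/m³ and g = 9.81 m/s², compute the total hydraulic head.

Pressure head ψ = P/(ρg) = 366×1000 / (1000 × 9.81) = 37.31 m.
Velocity head = v²/(2g) = 4.82² / (2 × 9.81) = 1.184 m.
h = z + ψ + v²/(2g) = 198.97 + 37.31 + 1.184 = 237.46 m.

h ≈ 237.46 m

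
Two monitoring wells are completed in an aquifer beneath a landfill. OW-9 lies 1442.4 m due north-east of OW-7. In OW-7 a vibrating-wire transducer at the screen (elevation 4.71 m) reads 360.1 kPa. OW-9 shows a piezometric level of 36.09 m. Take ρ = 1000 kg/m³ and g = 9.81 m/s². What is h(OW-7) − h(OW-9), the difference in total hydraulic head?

Δh ≈ 5.33 m

Pressure head at OW-7: ψ = P/(ρg) = 360.1×1000 / (1000 × 9.81) = 36.71 m.
Total head at OW-7: h = z + ψ = 4.71 + 36.71 = 41.42 m.
Total head at OW-9: h = 36.09 m (water level in the piezometer is the total head).
Head difference: h(OW-7) − h(OW-9) = 41.42 − 36.09 = 5.33 m.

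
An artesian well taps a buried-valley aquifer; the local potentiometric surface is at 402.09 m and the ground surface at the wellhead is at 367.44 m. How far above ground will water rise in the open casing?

Water rises to the potentiometric surface, so the rise above ground = 402.09 − 367.44 = 34.65 m.

≈ 34.65 m above ground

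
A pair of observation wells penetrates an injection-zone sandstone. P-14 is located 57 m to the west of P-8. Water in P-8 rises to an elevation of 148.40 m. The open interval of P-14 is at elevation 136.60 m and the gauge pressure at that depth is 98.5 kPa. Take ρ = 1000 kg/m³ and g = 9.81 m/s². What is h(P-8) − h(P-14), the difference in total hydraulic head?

Total head at P-8: h = 148.40 m (water level in the piezometer is the total head).
Pressure head at P-14: ψ = P/(ρg) = 98.5×1000 / (1000 × 9.81) = 10.04 m.
Total head at P-14: h = z + ψ = 136.60 + 10.04 = 146.64 m.
Head difference: h(P-8) − h(P-14) = 148.40 − 146.64 = 1.76 m.

Δh ≈ 1.76 m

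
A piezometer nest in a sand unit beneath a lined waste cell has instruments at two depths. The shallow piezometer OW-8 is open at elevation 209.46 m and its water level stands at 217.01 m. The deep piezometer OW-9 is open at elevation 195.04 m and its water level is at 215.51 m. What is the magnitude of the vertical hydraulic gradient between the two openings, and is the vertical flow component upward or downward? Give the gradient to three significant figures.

Total head at OW-8: h = 217.01 m (water level in the standpipe).
Total head at OW-9: h = 215.51 m.
Δh = h(OW-8) − h(OW-9) = 217.01 − 215.51 = 1.50 m.
Vertical separation Δz = 209.46 − 195.04 = 14.42 m.
|i_v| = |Δh| / Δz = 1.50 / 14.42 = 0.104.
Head is higher in the shallow piezometer, so vertical flow is downward (recharge condition).

|i_v| ≈ 0.104; vertical flow is downward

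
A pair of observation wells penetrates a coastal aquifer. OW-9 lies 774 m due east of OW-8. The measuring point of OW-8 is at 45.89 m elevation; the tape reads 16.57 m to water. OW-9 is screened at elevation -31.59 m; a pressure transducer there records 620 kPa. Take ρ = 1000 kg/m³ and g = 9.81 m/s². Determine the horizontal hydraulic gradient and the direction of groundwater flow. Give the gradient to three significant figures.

i ≈ 0.00296; groundwater flows toward the west

Total head at OW-8: h = 45.89 − 16.57 = 29.32 m.
Pressure head at OW-9: ψ = P/(ρg) = 620×1000 / (1000 × 9.81) = 63.20 m.
Total head at OW-9: h = z + ψ = -31.59 + 63.20 = 31.61 m.
Head difference: h(OW-8) − h(OW-9) = 29.32 − 31.61 = -2.29 m.
Hydraulic gradient: i = |Δh| / L = 2.29 / 774 = 0.00296.
Flow is from higher to lower head: from OW-9 toward OW-8, i.e. toward the west.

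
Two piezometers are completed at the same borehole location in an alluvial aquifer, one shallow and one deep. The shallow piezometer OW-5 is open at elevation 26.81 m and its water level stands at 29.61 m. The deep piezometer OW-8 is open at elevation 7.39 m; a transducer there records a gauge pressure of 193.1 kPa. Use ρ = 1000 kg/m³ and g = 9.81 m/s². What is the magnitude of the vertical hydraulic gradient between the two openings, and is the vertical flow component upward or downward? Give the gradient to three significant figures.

|i_v| ≈ 0.131; vertical flow is downward

Total head at OW-5: h = 29.61 m (water level in the standpipe).
Pressure head at OW-8: ψ = P/(ρg) = 193.1×1000 / (1000 × 9.81) = 19.68 m.
Total head at OW-8: h = z + ψ = 7.39 + 19.68 = 27.07 m.
Δh = h(OW-5) − h(OW-8) = 29.61 − 27.07 = 2.54 m.
Vertical separation Δz = 26.81 − 7.39 = 19.42 m.
|i_v| = |Δh| / Δz = 2.54 / 19.42 = 0.131.
Head is higher in the shallow piezometer, so vertical flow is downward (recharge condition).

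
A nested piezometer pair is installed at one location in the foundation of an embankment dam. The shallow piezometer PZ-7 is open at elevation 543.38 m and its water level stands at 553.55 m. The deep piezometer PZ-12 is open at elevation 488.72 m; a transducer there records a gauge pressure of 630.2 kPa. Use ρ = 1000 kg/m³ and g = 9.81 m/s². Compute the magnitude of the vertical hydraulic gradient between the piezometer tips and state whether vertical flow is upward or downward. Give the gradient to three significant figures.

|i_v| ≈ 0.0108; vertical flow is downward

Total head at PZ-7: h = 553.55 m (water level in the standpipe).
Pressure head at PZ-12: ψ = P/(ρg) = 630.2×1000 / (1000 × 9.81) = 64.24 m.
Total head at PZ-12: h = z + ψ = 488.72 + 64.24 = 552.96 m.
Δh = h(PZ-7) − h(PZ-12) = 553.55 − 552.96 = 0.59 m.
Vertical separation Δz = 543.38 − 488.72 = 54.66 m.
|i_v| = |Δh| / Δz = 0.59 / 54.66 = 0.0108.
Head is higher in the shallow piezometer, so vertical flow is downward (recharge condition).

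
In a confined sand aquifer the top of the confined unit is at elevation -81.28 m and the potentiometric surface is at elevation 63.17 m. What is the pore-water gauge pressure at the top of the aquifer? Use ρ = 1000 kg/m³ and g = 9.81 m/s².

Pressure head at the aquifer top: ψ = h − z = 63.17 − (-81.28) = 144.45 m.
P = ρgψ = 1000 × 9.81 × 144.45 = 1417054 Pa ≈ 1420 kPa.

P ≈ 1420 kPa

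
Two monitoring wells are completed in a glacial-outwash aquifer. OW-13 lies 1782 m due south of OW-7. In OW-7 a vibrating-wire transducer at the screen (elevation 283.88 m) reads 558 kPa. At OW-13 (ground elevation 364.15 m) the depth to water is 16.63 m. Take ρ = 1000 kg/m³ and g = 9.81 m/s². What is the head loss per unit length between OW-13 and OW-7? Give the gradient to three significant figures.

i ≈ 0.00379 m/m

Pressure head at OW-7: ψ = P/(ρg) = 558×1000 / (1000 × 9.81) = 56.88 m.
Total head at OW-7: h = z + ψ = 283.88 + 56.88 = 340.76 m.
Total head at OW-13: h = 364.15 − 16.63 = 347.52 m.
Head difference: h(OW-7) − h(OW-13) = 340.76 − 347.52 = -6.76 m.
Hydraulic gradient: i = |Δh| / L = 6.76 / 1782 = 0.00379.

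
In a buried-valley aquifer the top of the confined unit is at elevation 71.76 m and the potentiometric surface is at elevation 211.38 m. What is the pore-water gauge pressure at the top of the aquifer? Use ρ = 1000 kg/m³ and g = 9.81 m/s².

Pressure head at the aquifer top: ψ = h − z = 211.38 − 71.76 = 139.62 m.
P = ρgψ = 1000 × 9.81 × 139.62 = 1369672 Pa ≈ 1370 kPa.

P ≈ 1370 kPa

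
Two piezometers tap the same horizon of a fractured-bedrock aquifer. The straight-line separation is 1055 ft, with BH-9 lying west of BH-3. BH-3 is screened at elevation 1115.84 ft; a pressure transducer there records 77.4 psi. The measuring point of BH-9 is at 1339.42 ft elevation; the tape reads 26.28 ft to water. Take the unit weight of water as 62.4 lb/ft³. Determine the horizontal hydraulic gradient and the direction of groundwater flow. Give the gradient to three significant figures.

i ≈ 0.0177; groundwater flows toward the east

Pressure head at BH-3: ψ = 144·P/γ = 144 × 77.4 / 62.4 = 178.62 ft.
Total head at BH-3: h = z + ψ = 1115.84 + 178.62 = 1294.46 ft.
Total head at BH-9: h = 1339.42 − 26.28 = 1313.14 ft.
Head difference: h(BH-3) − h(BH-9) = 1294.46 − 1313.14 = -18.68 ft.
Hydraulic gradient: i = |Δh| / L = 18.68 / 1055 = 0.0177.
Flow is from higher to lower head: from BH-9 toward BH-3, i.e. toward the east.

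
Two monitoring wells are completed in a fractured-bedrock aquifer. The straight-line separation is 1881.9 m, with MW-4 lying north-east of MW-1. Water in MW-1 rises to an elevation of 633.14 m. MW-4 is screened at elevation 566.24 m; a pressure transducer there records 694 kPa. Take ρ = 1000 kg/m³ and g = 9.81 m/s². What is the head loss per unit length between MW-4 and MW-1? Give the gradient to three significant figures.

Total head at MW-1: h = 633.14 m (water level in the piezometer is the total head).
Pressure head at MW-4: ψ = P/(ρg) = 694×1000 / (1000 × 9.81) = 70.74 m.
Total head at MW-4: h = z + ψ = 566.24 + 70.74 = 636.98 m.
Head difference: h(MW-1) − h(MW-4) = 633.14 − 636.98 = -3.84 m.
Hydraulic gradient: i = |Δh| / L = 3.84 / 1881.9 = 0.00204.

i ≈ 0.00204 m/m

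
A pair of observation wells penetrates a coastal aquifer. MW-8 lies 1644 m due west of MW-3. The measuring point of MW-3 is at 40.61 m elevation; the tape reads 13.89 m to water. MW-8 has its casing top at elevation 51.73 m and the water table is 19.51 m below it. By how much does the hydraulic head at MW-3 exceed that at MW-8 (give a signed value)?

Total head at MW-3: h = 40.61 − 13.89 = 26.72 m.
Total head at MW-8: h = 51.73 − 19.51 = 32.22 m.
Head difference: h(MW-3) − h(MW-8) = 26.72 − 32.22 = -5.50 m.

Δh ≈ -5.50 m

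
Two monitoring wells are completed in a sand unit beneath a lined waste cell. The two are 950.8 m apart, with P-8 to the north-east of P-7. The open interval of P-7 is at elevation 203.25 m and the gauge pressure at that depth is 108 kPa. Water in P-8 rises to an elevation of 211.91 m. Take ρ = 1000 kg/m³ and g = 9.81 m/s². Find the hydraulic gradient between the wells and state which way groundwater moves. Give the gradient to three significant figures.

i ≈ 0.00247; groundwater flows toward the north-east

Pressure head at P-7: ψ = P/(ρg) = 108×1000 / (1000 × 9.81) = 11.01 m.
Total head at P-7: h = z + ψ = 203.25 + 11.01 = 214.26 m.
Total head at P-8: h = 211.91 m (water level in the piezometer is the total head).
Head difference: h(P-7) − h(P-8) = 214.26 − 211.91 = 2.35 m.
Hydraulic gradient: i = |Δh| / L = 2.35 / 950.8 = 0.00247.
Flow is from higher to lower head: from P-7 toward P-8, i.e. toward the north-east.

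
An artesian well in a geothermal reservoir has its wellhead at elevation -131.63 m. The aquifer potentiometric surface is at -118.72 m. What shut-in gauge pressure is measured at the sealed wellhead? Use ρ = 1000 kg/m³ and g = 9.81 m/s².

P ≈ 127 kPa

Head above the cap: Δh = -118.72 − (-131.63) = 12.91 m.
P = ρgΔh = 1000 × 9.81 × 12.91 = 126647 Pa ≈ 127 kPa.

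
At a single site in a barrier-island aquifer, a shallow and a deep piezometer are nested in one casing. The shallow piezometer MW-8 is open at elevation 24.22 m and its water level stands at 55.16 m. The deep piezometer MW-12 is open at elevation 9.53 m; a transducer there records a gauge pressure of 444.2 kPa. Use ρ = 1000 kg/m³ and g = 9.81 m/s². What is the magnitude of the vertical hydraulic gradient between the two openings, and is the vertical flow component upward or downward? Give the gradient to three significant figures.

Total head at MW-8: h = 55.16 m (water level in the standpipe).
Pressure head at MW-12: ψ = P/(ρg) = 444.2×1000 / (1000 × 9.81) = 45.28 m.
Total head at MW-12: h = z + ψ = 9.53 + 45.28 = 54.81 m.
Δh = h(MW-8) − h(MW-12) = 55.16 − 54.81 = 0.35 m.
Vertical separation Δz = 24.22 − 9.53 = 14.69 m.
|i_v| = |Δh| / Δz = 0.35 / 14.69 = 0.0238.
Head is higher in the shallow piezometer, so vertical flow is downward (recharge condition).

|i_v| ≈ 0.0238; vertical flow is downward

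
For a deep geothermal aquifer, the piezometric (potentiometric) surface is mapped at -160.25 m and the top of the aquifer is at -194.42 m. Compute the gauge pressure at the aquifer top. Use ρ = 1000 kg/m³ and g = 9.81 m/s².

Pressure head at the aquifer top: ψ = h − z = -160.25 − (-194.42) = 34.17 m.
P = ρgψ = 1000 × 9.81 × 34.17 = 335208 Pa ≈ 335 kPa.

P ≈ 335 kPa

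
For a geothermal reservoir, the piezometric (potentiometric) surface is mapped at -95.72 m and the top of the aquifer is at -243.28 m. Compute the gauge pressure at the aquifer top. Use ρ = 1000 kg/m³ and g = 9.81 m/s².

P ≈ 1450 kPa

Pressure head at the aquifer top: ψ = h − z = -95.72 − (-243.28) = 147.56 m.
P = ρgψ = 1000 × 9.81 × 147.56 = 1447564 Pa ≈ 1450 kPa.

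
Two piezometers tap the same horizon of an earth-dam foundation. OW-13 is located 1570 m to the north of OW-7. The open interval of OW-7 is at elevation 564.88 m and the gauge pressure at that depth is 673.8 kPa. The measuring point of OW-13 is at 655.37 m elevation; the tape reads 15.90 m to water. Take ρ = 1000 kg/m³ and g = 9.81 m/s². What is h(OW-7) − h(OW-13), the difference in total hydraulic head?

Δh ≈ -5.90 m

Pressure head at OW-7: ψ = P/(ρg) = 673.8×1000 / (1000 × 9.81) = 68.69 m.
Total head at OW-7: h = z + ψ = 564.88 + 68.69 = 633.57 m.
Total head at OW-13: h = 655.37 − 15.90 = 639.47 m.
Head difference: h(OW-7) − h(OW-13) = 633.57 − 639.47 = -5.90 m.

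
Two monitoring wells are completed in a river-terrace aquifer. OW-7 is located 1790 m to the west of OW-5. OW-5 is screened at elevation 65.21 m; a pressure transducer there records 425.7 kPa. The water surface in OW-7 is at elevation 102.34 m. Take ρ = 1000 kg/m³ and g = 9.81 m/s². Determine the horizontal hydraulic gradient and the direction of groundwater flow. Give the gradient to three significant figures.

Pressure head at OW-5: ψ = P/(ρg) = 425.7×1000 / (1000 × 9.81) = 43.39 m.
Total head at OW-5: h = z + ψ = 65.21 + 43.39 = 108.60 m.
Total head at OW-7: h = 102.34 m (water level in the piezometer is the total head).
Head difference: h(OW-5) − h(OW-7) = 108.60 − 102.34 = 6.26 m.
Hydraulic gradient: i = |Δh| / L = 6.26 / 1790 = 0.00350.
Flow is from higher to lower head: from OW-5 toward OW-7, i.e. toward the west.

i ≈ 0.00350; groundwater flows toward the west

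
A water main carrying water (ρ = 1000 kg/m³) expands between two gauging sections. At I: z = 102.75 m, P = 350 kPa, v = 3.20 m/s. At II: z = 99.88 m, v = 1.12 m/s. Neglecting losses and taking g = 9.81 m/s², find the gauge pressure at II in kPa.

P₂ ≈ 383 kPa

Pressure head at I: ψ₁ = P₁/(ρg) = 350×1000 / (1000 × 9.81) = 35.68 m.
Velocity heads: v₁²/2g = 3.20²/19.62 = 0.522 m; v₂²/2g = 1.12²/19.62 = 0.064 m.
Total head H = z₁ + ψ₁ + v₁²/2g = 102.75 + 35.68 + 0.522 = 138.95 m.
ψ₂ = H − z₂ − v₂²/2g = 138.95 − 99.88 − 0.064 = 39.01 m.
P₂ = ρgψ₂ = 1000 × 9.81 × 39.01 ≈ 383 kPa.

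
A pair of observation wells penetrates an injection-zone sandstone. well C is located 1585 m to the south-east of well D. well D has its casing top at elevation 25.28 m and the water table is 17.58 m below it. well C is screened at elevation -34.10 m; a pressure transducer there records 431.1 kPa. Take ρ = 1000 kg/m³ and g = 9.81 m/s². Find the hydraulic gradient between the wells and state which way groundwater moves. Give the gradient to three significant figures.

Total head at well D: h = 25.28 − 17.58 = 7.70 m.
Pressure head at well C: ψ = P/(ρg) = 431.1×1000 / (1000 × 9.81) = 43.94 m.
Total head at well C: h = z + ψ = -34.10 + 43.94 = 9.84 m.
Head difference: h(well D) − h(well C) = 7.70 − 9.84 = -2.14 m.
Hydraulic gradient: i = |Δh| / L = 2.14 / 1585 = 0.00135.
Flow is from higher to lower head: from well C toward well D, i.e. toward the north-west.

i ≈ 0.00135; groundwater flows toward the north-west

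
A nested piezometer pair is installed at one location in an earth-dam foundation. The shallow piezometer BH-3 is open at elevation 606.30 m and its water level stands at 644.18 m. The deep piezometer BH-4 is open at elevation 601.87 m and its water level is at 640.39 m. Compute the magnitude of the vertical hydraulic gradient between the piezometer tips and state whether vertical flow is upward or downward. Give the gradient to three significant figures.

Total head at BH-3: h = 644.18 m (water level in the standpipe).
Total head at BH-4: h = 640.39 m.
Δh = h(BH-3) − h(BH-4) = 644.18 − 640.39 = 3.79 m.
Vertical separation Δz = 606.30 − 601.87 = 4.43 m.
|i_v| = |Δh| / Δz = 3.79 / 4.43 = 0.856.
Head is higher in the shallow piezometer, so vertical flow is downward (recharge condition).

|i_v| ≈ 0.856; vertical flow is downward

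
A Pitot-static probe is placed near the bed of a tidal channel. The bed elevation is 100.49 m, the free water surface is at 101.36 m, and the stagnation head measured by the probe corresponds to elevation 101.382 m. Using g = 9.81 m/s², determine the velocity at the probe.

Near the bed, under hydrostatic conditions, the piezometric head (z + ψ) equals the free-surface elevation, 101.36 m.
Velocity head = total − piezometric = 101.382 − 101.36 = 0.022 m.
v = √(2g·h_v) = √(2 × 9.81 × 0.022) = 0.657 m/s.

v ≈ 0.657 m/s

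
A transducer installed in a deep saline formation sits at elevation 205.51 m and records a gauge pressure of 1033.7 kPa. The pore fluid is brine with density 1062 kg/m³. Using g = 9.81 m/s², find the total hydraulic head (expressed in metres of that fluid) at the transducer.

h ≈ 304.73 m

ψ = P/(ρg) = 1033.7×1000 / (1062 × 9.81) = 99.22 m.
h = z + ψ = 205.51 + 99.22 = 304.73 m.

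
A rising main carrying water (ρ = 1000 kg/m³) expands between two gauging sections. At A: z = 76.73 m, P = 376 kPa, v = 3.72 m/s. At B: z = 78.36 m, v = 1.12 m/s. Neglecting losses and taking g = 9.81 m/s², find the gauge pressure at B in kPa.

Pressure head at A: ψ₁ = P₁/(ρg) = 376×1000 / (1000 × 9.81) = 38.33 m.
Velocity heads: v₁²/2g = 3.72²/19.62 = 0.705 m; v₂²/2g = 1.12²/19.62 = 0.064 m.
Total head H = z₁ + ψ₁ + v₁²/2g = 76.73 + 38.33 + 0.705 = 115.77 m.
ψ₂ = H − z₂ − v₂²/2g = 115.77 − 78.36 − 0.064 = 37.35 m.
P₂ = ρgψ₂ = 1000 × 9.81 × 37.35 ≈ 366 kPa.

P₂ ≈ 366 kPa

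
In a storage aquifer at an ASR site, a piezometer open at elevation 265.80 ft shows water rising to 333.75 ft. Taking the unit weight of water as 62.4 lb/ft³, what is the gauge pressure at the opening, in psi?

Pressure head ψ = h − z = 333.75 − 265.80 = 67.95 ft.
P = γ·ψ / 144 = 62.4 × 67.95 / 144 = 29.4 psi.

P ≈ 29.4 psi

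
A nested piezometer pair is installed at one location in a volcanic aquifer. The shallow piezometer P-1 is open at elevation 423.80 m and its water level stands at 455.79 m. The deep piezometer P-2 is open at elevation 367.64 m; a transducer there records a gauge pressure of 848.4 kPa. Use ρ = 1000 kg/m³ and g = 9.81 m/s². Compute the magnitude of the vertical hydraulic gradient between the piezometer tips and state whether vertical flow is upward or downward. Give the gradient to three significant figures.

Total head at P-1: h = 455.79 m (water level in the standpipe).
Pressure head at P-2: ψ = P/(ρg) = 848.4×1000 / (1000 × 9.81) = 86.48 m.
Total head at P-2: h = z + ψ = 367.64 + 86.48 = 454.12 m.
Δh = h(P-1) − h(P-2) = 455.79 − 454.12 = 1.67 m.
Vertical separation Δz = 423.80 − 367.64 = 56.16 m.
|i_v| = |Δh| / Δz = 1.67 / 56.16 = 0.0297.
Head is higher in the shallow piezometer, so vertical flow is downward (recharge condition).

|i_v| ≈ 0.0297; vertical flow is downward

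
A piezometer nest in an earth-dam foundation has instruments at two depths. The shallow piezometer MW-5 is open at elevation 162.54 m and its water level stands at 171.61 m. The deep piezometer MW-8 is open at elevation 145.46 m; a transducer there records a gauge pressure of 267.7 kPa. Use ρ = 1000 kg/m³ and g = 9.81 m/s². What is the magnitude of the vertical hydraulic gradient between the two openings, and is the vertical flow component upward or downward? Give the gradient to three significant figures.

Total head at MW-5: h = 171.61 m (water level in the standpipe).
Pressure head at MW-8: ψ = P/(ρg) = 267.7×1000 / (1000 × 9.81) = 27.29 m.
Total head at MW-8: h = z + ψ = 145.46 + 27.29 = 172.75 m.
Δh = h(MW-5) − h(MW-8) = 171.61 − 172.75 = -1.14 m.
Vertical separation Δz = 162.54 − 145.46 = 17.08 m.
|i_v| = |Δh| / Δz = 1.14 / 17.08 = 0.0667.
Head is higher in the deep piezometer, so vertical flow is upward (discharge condition).

|i_v| ≈ 0.0667; vertical flow is upward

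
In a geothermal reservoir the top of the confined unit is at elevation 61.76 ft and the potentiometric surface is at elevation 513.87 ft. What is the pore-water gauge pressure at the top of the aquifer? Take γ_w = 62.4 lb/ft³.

Pressure head at the aquifer top: ψ = h − z = 513.87 − 61.76 = 452.11 ft.
P = γψ/144 = 62.4 × 452.11 / 144 = 196 psi.

P ≈ 196 psi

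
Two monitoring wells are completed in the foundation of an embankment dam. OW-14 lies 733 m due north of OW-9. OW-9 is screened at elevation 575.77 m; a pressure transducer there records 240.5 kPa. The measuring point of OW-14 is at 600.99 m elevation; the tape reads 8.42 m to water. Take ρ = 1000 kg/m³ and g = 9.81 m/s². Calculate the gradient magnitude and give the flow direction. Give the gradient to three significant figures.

i ≈ 0.0105; groundwater flows toward the north

Pressure head at OW-9: ψ = P/(ρg) = 240.5×1000 / (1000 × 9.81) = 24.52 m.
Total head at OW-9: h = z + ψ = 575.77 + 24.52 = 600.29 m.
Total head at OW-14: h = 600.99 − 8.42 = 592.57 m.
Head difference: h(OW-9) − h(OW-14) = 600.29 − 592.57 = 7.72 m.
Hydraulic gradient: i = |Δh| / L = 7.72 / 733 = 0.0105.
Flow is from higher to lower head: from OW-9 toward OW-14, i.e. toward the north.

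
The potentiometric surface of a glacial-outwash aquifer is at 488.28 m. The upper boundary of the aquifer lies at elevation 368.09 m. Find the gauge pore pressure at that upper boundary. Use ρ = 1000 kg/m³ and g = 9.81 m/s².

Pressure head at the aquifer top: ψ = h − z = 488.28 − 368.09 = 120.19 m.
P = ρgψ = 1000 × 9.81 × 120.19 = 1179064 Pa ≈ 1180 kPa.

P ≈ 1180 kPa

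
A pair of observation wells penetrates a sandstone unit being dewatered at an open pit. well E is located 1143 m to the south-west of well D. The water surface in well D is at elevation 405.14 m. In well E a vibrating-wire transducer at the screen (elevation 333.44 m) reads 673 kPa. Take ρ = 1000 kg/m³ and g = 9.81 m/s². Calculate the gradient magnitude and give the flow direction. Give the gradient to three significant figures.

i ≈ 0.00271; groundwater flows toward the south-west

Total head at well D: h = 405.14 m (water level in the piezometer is the total head).
Pressure head at well E: ψ = P/(ρg) = 673×1000 / (1000 × 9.81) = 68.60 m.
Total head at well E: h = z + ψ = 333.44 + 68.60 = 402.04 m.
Head difference: h(well D) − h(well E) = 405.14 − 402.04 = 3.10 m.
Hydraulic gradient: i = |Δh| / L = 3.10 / 1143 = 0.00271.
Flow is from higher to lower head: from well D toward well E, i.e. toward the south-west.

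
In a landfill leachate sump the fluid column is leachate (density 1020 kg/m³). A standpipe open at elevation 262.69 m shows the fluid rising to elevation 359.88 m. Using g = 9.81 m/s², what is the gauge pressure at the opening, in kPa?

Pressure head ψ = h − z = 359.88 − 262.69 = 97.19 m.
P = ρgψ = 1020 × 9.81 × 97.19 = 972503 Pa ≈ 973 kPa.

P ≈ 973 kPa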